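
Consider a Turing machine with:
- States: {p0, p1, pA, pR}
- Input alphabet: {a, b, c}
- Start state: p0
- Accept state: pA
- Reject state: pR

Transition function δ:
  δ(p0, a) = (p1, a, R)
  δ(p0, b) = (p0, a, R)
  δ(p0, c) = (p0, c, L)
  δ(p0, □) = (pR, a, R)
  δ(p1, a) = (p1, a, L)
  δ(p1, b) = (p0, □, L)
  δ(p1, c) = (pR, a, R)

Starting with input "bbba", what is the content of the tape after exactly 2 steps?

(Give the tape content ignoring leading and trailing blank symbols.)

Execution trace:
Initial: [p0]bbba
Step 1: δ(p0, b) = (p0, a, R) → a[p0]bba
Step 2: δ(p0, b) = (p0, a, R) → aa[p0]ba

After 2 steps, the tape (ignoring leading/trailing blanks) is: aaba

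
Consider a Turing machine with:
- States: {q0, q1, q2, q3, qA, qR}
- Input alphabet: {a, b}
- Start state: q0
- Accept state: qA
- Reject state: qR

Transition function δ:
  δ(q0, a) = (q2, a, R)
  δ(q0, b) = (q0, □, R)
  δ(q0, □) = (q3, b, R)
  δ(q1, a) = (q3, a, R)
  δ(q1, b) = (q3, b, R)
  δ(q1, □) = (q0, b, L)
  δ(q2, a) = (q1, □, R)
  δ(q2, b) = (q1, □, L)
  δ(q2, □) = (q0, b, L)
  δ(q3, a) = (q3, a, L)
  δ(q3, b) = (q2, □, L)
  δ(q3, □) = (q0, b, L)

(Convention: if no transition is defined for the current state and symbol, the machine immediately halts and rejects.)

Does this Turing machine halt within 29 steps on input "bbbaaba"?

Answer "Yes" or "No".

Execution trace:
Initial: [q0]bbbaaba
Step 1: δ(q0, b) = (q0, □, R) → □[q0]bbaaba
Step 2: δ(q0, b) = (q0, □, R) → □□[q0]baaba
Step 3: δ(q0, b) = (q0, □, R) → □□□[q0]aaba
Step 4: δ(q0, a) = (q2, a, R) → □□□a[q2]aba
Step 5: δ(q2, a) = (q1, □, R) → □□□a□[q1]ba
Step 6: δ(q1, b) = (q3, b, R) → □□□a□b[q3]a
Step 7: δ(q3, a) = (q3, a, L) → □□□a□[q3]ba
Step 8: δ(q3, b) = (q2, □, L) → □□□a[q2]□□a
Step 9: δ(q2, □) = (q0, b, L) → □□□[q0]ab□a
Step 10: δ(q0, a) = (q2, a, R) → □□□a[q2]b□a
Step 11: δ(q2, b) = (q1, □, L) → □□□[q1]a□□a
Step 12: δ(q1, a) = (q3, a, R) → □□□a[q3]□□a
Step 13: δ(q3, □) = (q0, b, L) → □□□[q0]ab□a
Step 14: δ(q0, a) = (q2, a, R) → □□□a[q2]b□a
Step 15: δ(q2, b) = (q1, □, L) → □□□[q1]a□□a
Step 16: δ(q1, a) = (q3, a, R) → □□□a[q3]□□a
Step 17: δ(q3, □) = (q0, b, L) → □□□[q0]ab□a
Step 18: δ(q0, a) = (q2, a, R) → □□□a[q2]b□a
Step 19: δ(q2, b) = (q1, □, L) → □□□[q1]a□□a
Step 20: δ(q1, a) = (q3, a, R) → □□□a[q3]□□a
Step 21: δ(q3, □) = (q0, b, L) → □□□[q0]ab□a
Step 22: δ(q0, a) = (q2, a, R) → □□□a[q2]b□a
Step 23: δ(q2, b) = (q1, □, L) → □□□[q1]a□□a
Step 24: δ(q1, a) = (q3, a, R) → □□□a[q3]□□a
Step 25: δ(q3, □) = (q0, b, L) → □□□[q0]ab□a
Step 26: δ(q0, a) = (q2, a, R) → □□□a[q2]b□a
Step 27: δ(q2, b) = (q1, □, L) → □□□[q1]a□□a
Step 28: δ(q1, a) = (q3, a, R) → □□□a[q3]□□a
Step 29: δ(q3, □) = (q0, b, L) → □□□[q0]ab□a

The machine has not reached a halting state after 29 steps.
The machine did not halt within the 29-step bound.

Answer: No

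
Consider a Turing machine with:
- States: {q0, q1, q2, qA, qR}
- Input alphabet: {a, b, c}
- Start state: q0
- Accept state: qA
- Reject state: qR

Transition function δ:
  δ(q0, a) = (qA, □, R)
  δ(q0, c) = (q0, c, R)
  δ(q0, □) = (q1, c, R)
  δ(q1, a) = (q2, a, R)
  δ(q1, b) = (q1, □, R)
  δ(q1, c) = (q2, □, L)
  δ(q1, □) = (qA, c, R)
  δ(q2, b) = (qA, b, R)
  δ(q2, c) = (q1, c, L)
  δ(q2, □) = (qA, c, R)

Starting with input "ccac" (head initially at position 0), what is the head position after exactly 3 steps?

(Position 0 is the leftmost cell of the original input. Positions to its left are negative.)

Execution trace (head position shown):
Step 0: [q0]ccac  (head at position 0)
Step 1: move right → c[q0]cac  (head at position 1)
Step 2: move right → cc[q0]ac  (head at position 2)
Step 3: move right → cc□[qA]c  (head at position 3)

After 3 steps, the head is at position 3.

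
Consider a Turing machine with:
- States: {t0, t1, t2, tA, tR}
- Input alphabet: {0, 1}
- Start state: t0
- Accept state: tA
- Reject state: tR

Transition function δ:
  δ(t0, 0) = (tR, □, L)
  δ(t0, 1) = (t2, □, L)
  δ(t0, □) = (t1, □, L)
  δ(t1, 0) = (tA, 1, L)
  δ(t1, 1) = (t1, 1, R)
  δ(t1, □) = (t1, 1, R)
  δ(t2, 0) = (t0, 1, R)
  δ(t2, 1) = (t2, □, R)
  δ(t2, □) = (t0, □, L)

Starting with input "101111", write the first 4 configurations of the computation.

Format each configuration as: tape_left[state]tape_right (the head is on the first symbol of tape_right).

Transitions applied:
Step 1: δ(t0, 1) = (t2, □, L)
Step 2: δ(t2, □) = (t0, □, L)
Step 3: δ(t0, □) = (t1, □, L)

The first 4 configurations are:
[t0]101111 ⊢ [t2]□□01111 ⊢ [t0]□□□01111 ⊢ [t1]□□□□01111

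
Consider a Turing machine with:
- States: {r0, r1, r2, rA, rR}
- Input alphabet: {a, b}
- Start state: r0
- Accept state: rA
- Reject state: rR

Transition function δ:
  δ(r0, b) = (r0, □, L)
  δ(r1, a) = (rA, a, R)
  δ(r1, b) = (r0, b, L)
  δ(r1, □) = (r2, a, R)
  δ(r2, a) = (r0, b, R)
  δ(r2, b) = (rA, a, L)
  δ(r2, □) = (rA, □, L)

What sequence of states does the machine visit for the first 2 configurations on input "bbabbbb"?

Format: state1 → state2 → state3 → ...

Execution trace:
Initial: [r0]bbabbbb
Step 1: δ(r0, b) = (r0, □, L) → [r0]□□babbbb

No transition is defined for δ(r0, □). By convention the machine halts and rejects.

State sequence: r0 → r0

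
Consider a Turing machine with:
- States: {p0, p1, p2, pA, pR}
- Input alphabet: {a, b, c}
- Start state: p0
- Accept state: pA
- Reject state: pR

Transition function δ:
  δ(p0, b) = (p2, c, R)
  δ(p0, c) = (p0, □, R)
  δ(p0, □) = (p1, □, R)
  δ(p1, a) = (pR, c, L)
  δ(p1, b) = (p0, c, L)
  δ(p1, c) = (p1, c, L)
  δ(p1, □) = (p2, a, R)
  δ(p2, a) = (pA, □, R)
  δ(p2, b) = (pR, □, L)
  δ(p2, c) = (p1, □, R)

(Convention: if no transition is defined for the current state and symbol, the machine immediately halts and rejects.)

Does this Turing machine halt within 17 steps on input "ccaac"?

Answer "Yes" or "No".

Execution trace:
Initial: [p0]ccaac
Step 1: δ(p0, c) = (p0, □, R) → □[p0]caac
Step 2: δ(p0, c) = (p0, □, R) → □□[p0]aac

No transition is defined for δ(p0, a). By convention the machine halts and rejects.
The machine halted after 2 steps (within the 17-step bound).

Answer: Yes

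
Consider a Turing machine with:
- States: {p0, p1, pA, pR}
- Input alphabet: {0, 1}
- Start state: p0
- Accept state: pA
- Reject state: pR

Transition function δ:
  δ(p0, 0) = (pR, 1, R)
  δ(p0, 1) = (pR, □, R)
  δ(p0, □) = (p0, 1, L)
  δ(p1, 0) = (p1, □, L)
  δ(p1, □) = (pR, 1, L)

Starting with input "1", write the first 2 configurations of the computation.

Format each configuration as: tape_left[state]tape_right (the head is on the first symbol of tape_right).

Transitions applied:
Step 1: δ(p0, 1) = (pR, □, R)

The first 2 configurations are:
[p0]1 ⊢ □[pR]□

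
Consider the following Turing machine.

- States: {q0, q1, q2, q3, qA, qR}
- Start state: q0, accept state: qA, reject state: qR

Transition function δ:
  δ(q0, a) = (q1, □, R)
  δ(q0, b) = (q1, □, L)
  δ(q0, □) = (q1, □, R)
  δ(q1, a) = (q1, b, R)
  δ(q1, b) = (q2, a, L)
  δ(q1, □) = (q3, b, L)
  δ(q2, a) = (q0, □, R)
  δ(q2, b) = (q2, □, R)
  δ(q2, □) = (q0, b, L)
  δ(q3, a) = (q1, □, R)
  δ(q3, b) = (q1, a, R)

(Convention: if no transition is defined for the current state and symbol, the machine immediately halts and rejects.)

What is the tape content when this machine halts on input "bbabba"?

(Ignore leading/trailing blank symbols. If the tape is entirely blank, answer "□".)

Execution trace:
Initial: [q0]bbabba
Step 1: δ(q0, b) = (q1, □, L) → [q1]□□babba
Step 2: δ(q1, □) = (q3, b, L) → [q3]□b□babba

No transition is defined for δ(q3, □). By convention the machine halts and rejects.

Final tape (ignoring leading/trailing blanks): b□babba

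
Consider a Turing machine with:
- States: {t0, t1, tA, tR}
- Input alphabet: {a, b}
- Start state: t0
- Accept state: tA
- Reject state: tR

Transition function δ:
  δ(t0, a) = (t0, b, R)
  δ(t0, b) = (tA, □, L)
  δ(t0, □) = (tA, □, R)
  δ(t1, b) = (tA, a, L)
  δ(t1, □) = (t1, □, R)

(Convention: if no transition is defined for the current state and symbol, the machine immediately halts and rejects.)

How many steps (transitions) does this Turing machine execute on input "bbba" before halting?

Execution trace:
Initial: [t0]bbba
Step 1: δ(t0, b) = (tA, □, L) → [tA]□□bba

The machine reaches the accept state tA and halts.

The machine executed 1 step before halting.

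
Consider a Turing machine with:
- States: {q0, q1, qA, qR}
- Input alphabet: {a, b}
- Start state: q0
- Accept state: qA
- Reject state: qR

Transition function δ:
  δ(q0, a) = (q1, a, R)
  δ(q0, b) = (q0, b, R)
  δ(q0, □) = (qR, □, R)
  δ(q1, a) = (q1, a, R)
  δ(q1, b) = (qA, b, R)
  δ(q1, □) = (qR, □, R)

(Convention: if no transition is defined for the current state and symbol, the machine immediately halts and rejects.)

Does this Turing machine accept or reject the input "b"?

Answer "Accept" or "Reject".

Execution trace:
Initial: [q0]b
Step 1: δ(q0, b) = (q0, b, R) → b[q0]□
Step 2: δ(q0, □) = (qR, □, R) → b□[qR]□

The machine reaches the reject state qR and halts.

Answer: Reject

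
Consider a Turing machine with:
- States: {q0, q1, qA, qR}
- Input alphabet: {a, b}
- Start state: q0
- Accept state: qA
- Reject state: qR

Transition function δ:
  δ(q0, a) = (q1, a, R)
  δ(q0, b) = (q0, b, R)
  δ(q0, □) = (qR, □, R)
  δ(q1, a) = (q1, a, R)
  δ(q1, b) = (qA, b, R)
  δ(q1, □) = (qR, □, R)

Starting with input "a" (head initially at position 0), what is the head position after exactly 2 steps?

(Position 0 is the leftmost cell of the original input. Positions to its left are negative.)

Execution trace (head position shown):
Step 0: [q0]a  (head at position 0)
Step 1: move right → a[q1]□  (head at position 1)
Step 2: move right → a□[qR]□  (head at position 2)

After 2 steps, the head is at position 2.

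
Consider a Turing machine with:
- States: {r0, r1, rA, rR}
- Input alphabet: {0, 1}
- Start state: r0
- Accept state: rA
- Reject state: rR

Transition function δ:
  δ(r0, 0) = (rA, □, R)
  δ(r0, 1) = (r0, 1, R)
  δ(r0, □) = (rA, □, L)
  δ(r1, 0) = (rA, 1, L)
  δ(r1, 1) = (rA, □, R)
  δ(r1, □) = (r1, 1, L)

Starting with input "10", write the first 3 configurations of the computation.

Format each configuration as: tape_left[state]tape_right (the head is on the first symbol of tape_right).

Transitions applied:
Step 1: δ(r0, 1) = (r0, 1, R)
Step 2: δ(r0, 0) = (rA, □, R)

The first 3 configurations are:
[r0]10 ⊢ 1[r0]0 ⊢ 1□[rA]□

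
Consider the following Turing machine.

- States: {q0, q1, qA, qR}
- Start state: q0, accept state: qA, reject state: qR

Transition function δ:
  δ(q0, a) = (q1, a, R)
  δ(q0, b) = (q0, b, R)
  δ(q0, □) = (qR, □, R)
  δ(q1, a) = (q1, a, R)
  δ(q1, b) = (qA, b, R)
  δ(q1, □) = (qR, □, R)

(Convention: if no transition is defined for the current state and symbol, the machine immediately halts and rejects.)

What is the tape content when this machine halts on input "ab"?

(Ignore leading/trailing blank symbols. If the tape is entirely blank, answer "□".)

Execution trace:
Initial: [q0]ab
Step 1: δ(q0, a) = (q1, a, R) → a[q1]b
Step 2: δ(q1, b) = (qA, b, R) → ab[qA]□

The machine reaches the accept state qA and halts.

Final tape (ignoring leading/trailing blanks): ab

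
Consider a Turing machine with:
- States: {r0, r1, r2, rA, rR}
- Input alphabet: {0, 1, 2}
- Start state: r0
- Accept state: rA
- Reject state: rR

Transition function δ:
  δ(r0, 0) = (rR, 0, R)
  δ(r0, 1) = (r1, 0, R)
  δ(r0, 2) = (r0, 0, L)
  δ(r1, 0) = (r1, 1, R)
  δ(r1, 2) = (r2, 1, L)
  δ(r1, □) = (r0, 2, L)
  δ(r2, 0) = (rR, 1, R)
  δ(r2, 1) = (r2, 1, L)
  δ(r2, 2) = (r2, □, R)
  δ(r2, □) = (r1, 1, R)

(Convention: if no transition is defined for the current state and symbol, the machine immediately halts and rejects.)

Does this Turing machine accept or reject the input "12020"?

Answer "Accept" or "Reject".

Execution trace:
Initial: [r0]12020
Step 1: δ(r0, 1) = (r1, 0, R) → 0[r1]2020
Step 2: δ(r1, 2) = (r2, 1, L) → [r2]01020
Step 3: δ(r2, 0) = (rR, 1, R) → 1[rR]1020

The machine reaches the reject state rR and halts.

Answer: Reject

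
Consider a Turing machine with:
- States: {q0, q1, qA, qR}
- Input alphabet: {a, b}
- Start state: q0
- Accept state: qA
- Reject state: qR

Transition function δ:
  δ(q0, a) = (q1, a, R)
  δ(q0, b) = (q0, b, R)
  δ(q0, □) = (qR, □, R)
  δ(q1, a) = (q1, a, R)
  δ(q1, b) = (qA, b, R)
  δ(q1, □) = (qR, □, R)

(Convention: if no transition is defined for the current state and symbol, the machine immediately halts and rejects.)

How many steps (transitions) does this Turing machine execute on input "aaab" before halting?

Execution trace:
Initial: [q0]aaab
Step 1: δ(q0, a) = (q1, a, R) → a[q1]aab
Step 2: δ(q1, a) = (q1, a, R) → aa[q1]ab
Step 3: δ(q1, a) = (q1, a, R) → aaa[q1]b
Step 4: δ(q1, b) = (qA, b, R) → aaab[qA]□

The machine reaches the accept state qA and halts.

The machine executed 4 steps before halting.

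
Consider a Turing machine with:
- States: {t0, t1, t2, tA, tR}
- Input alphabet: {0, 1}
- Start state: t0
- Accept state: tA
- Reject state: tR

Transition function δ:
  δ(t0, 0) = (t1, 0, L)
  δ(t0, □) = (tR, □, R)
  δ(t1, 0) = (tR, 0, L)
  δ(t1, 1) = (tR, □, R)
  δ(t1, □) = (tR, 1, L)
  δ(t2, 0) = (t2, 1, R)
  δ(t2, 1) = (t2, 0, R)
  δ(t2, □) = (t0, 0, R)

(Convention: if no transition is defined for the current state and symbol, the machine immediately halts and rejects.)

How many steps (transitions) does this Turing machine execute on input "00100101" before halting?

Execution trace:
Initial: [t0]00100101
Step 1: δ(t0, 0) = (t1, 0, L) → [t1]□00100101
Step 2: δ(t1, □) = (tR, 1, L) → [tR]□100100101

The machine reaches the reject state tR and halts.

The machine executed 2 steps before halting.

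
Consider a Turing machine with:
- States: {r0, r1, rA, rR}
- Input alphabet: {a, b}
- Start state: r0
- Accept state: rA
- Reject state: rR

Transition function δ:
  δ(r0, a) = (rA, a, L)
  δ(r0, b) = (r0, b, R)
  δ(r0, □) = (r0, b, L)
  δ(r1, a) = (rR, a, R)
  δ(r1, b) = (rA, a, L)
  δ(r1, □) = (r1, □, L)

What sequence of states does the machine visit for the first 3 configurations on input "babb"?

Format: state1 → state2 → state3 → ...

Execution trace:
Initial: [r0]babb
Step 1: δ(r0, b) = (r0, b, R) → b[r0]abb
Step 2: δ(r0, a) = (rA, a, L) → [rA]babb

The machine reaches the accept state rA and halts.

State sequence: r0 → r0 → rA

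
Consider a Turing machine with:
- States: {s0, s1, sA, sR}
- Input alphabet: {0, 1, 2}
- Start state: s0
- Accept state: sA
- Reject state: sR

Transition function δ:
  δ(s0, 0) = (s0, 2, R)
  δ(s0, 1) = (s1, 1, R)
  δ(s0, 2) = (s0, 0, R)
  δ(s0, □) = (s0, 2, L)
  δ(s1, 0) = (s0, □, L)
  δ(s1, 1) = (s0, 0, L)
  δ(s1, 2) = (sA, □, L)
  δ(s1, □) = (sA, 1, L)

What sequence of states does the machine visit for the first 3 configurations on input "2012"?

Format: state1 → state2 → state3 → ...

Execution trace:
Initial: [s0]2012
Step 1: δ(s0, 2) = (s0, 0, R) → 0[s0]012
Step 2: δ(s0, 0) = (s0, 2, R) → 02[s0]12

State sequence: s0 → s0 → s0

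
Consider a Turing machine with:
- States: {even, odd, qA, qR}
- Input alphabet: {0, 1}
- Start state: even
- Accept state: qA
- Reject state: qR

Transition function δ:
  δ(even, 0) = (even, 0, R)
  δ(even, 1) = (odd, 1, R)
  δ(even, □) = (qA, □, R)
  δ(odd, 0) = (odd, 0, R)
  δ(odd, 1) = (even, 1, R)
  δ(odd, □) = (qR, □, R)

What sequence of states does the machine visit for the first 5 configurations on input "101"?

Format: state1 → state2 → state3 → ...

Execution trace:
Initial: [even]101
Step 1: δ(even, 1) = (odd, 1, R) → 1[odd]01
Step 2: δ(odd, 0) = (odd, 0, R) → 10[odd]1
Step 3: δ(odd, 1) = (even, 1, R) → 101[even]□
Step 4: δ(even, □) = (qA, □, R) → 101□[qA]□

The machine reaches the accept state qA and halts.

State sequence: even → odd → odd → even → qA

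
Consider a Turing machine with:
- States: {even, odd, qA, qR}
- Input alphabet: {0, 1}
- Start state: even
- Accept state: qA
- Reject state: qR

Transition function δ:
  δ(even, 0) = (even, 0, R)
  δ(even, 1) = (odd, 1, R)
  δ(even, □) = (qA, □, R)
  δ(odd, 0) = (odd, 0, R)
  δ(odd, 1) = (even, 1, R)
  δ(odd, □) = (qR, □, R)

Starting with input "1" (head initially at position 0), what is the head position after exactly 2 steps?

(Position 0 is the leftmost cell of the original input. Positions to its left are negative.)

Execution trace (head position shown):
Step 0: [even]1  (head at position 0)
Step 1: move right → 1[odd]□  (head at position 1)
Step 2: move right → 1□[qR]□  (head at position 2)

After 2 steps, the head is at position 2.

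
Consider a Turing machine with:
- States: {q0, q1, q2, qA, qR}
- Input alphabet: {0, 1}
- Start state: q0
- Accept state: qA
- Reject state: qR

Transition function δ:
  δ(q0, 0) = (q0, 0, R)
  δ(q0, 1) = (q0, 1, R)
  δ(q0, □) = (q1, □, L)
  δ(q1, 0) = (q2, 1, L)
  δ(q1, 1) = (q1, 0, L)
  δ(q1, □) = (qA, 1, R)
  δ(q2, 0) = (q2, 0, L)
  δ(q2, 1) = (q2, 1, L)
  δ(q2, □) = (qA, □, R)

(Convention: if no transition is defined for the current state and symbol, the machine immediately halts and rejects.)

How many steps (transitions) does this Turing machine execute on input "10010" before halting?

Execution trace:
Initial: [q0]10010
Step 1: δ(q0, 1) = (q0, 1, R) → 1[q0]0010
Step 2: δ(q0, 0) = (q0, 0, R) → 10[q0]010
Step 3: δ(q0, 0) = (q0, 0, R) → 100[q0]10
Step 4: δ(q0, 1) = (q0, 1, R) → 1001[q0]0
Step 5: δ(q0, 0) = (q0, 0, R) → 10010[q0]□
Step 6: δ(q0, □) = (q1, □, L) → 1001[q1]0□
Step 7: δ(q1, 0) = (q2, 1, L) → 100[q2]11□
Step 8: δ(q2, 1) = (q2, 1, L) → 10[q2]011□
Step 9: δ(q2, 0) = (q2, 0, L) → 1[q2]0011□
Step 10: δ(q2, 0) = (q2, 0, L) → [q2]10011□
Step 11: δ(q2, 1) = (q2, 1, L) → [q2]□10011□
Step 12: δ(q2, □) = (qA, □, R) → □[qA]10011□

The machine reaches the accept state qA and halts.

The machine executed 12 steps before halting.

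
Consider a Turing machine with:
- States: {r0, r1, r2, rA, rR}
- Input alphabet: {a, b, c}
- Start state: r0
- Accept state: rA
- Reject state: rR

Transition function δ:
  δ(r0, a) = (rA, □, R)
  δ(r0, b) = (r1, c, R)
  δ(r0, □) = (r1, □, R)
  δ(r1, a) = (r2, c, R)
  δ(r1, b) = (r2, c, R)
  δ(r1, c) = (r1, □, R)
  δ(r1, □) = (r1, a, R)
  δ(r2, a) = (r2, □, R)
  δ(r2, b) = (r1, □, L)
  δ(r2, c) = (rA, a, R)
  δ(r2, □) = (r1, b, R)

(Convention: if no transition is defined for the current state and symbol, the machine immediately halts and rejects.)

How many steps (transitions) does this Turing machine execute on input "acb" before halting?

Execution trace:
Initial: [r0]acb
Step 1: δ(r0, a) = (rA, □, R) → □[rA]cb

The machine reaches the accept state rA and halts.

The machine executed 1 step before halting.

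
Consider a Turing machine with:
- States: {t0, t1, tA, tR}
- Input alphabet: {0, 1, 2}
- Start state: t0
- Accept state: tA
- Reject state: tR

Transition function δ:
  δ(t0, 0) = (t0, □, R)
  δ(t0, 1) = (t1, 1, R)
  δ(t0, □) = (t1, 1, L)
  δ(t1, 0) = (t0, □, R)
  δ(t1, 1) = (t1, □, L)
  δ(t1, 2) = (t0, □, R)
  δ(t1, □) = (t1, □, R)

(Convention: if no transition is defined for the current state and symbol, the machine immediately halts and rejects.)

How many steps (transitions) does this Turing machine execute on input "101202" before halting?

Execution trace:
Initial: [t0]101202
Step 1: δ(t0, 1) = (t1, 1, R) → 1[t1]01202
Step 2: δ(t1, 0) = (t0, □, R) → 1□[t0]1202
Step 3: δ(t0, 1) = (t1, 1, R) → 1□1[t1]202
Step 4: δ(t1, 2) = (t0, □, R) → 1□1□[t0]02
Step 5: δ(t0, 0) = (t0, □, R) → 1□1□□[t0]2

No transition is defined for δ(t0, 2). By convention the machine halts and rejects.

The machine executed 5 steps before halting.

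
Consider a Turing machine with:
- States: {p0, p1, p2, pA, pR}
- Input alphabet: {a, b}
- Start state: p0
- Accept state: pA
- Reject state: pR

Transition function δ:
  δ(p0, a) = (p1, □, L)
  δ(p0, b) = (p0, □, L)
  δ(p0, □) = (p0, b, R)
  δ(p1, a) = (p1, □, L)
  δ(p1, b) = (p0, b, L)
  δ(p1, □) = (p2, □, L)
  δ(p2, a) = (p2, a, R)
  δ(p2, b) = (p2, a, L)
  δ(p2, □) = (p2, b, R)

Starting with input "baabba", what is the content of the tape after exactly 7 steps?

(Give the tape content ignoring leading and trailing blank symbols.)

Execution trace:
Initial: [p0]baabba
Step 1: δ(p0, b) = (p0, □, L) → [p0]□□aabba
Step 2: δ(p0, □) = (p0, b, R) → b[p0]□aabba
Step 3: δ(p0, □) = (p0, b, R) → bb[p0]aabba
Step 4: δ(p0, a) = (p1, □, L) → b[p1]b□abba
Step 5: δ(p1, b) = (p0, b, L) → [p0]bb□abba
Step 6: δ(p0, b) = (p0, □, L) → [p0]□□b□abba
Step 7: δ(p0, □) = (p0, b, R) → b[p0]□b□abba

After 7 steps, the tape (ignoring leading/trailing blanks) is: b□b□abba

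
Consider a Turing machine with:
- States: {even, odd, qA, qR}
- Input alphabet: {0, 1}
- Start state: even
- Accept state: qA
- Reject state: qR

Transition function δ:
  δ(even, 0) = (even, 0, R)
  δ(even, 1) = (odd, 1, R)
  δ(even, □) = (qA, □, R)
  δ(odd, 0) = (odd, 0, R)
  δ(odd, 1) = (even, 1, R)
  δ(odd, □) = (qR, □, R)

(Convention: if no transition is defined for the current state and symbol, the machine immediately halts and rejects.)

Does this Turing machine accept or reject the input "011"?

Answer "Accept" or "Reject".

Execution trace:
Initial: [even]011
Step 1: δ(even, 0) = (even, 0, R) → 0[even]11
Step 2: δ(even, 1) = (odd, 1, R) → 01[odd]1
Step 3: δ(odd, 1) = (even, 1, R) → 011[even]□
Step 4: δ(even, □) = (qA, □, R) → 011□[qA]□

The machine reaches the accept state qA and halts.

Answer: Accept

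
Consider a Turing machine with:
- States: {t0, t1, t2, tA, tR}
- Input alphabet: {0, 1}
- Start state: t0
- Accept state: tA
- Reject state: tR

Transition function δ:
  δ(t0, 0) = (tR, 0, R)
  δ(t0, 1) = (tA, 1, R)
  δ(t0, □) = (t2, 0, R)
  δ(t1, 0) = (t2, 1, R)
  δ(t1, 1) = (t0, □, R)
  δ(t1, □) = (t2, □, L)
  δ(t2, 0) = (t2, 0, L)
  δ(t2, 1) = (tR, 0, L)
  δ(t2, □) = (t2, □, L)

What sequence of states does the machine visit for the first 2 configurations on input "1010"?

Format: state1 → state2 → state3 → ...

Execution trace:
Initial: [t0]1010
Step 1: δ(t0, 1) = (tA, 1, R) → 1[tA]010

The machine reaches the accept state tA and halts.

State sequence: t0 → tA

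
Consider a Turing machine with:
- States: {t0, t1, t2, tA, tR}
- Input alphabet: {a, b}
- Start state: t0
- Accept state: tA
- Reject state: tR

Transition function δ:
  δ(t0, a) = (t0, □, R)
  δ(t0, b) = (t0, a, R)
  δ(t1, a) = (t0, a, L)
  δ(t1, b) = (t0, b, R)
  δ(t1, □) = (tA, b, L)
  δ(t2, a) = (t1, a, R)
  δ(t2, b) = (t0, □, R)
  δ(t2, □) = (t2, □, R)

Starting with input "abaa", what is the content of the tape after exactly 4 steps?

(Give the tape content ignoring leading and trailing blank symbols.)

Execution trace:
Initial: [t0]abaa
Step 1: δ(t0, a) = (t0, □, R) → □[t0]baa
Step 2: δ(t0, b) = (t0, a, R) → □a[t0]aa
Step 3: δ(t0, a) = (t0, □, R) → □a□[t0]a
Step 4: δ(t0, a) = (t0, □, R) → □a□□[t0]□

No transition is defined for δ(t0, □). By convention the machine halts and rejects.

After 4 steps, the tape (ignoring leading/trailing blanks) is: a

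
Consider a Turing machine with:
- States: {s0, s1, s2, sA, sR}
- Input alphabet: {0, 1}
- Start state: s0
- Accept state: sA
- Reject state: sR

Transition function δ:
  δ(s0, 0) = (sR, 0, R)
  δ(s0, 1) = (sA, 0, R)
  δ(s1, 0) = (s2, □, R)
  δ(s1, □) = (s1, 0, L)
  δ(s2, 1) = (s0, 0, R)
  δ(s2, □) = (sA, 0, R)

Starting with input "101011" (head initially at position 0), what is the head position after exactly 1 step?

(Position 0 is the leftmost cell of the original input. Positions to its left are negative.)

Execution trace (head position shown):
Step 0: [s0]101011  (head at position 0)
Step 1: move right → 0[sA]01011  (head at position 1)

After 1 step, the head is at position 1.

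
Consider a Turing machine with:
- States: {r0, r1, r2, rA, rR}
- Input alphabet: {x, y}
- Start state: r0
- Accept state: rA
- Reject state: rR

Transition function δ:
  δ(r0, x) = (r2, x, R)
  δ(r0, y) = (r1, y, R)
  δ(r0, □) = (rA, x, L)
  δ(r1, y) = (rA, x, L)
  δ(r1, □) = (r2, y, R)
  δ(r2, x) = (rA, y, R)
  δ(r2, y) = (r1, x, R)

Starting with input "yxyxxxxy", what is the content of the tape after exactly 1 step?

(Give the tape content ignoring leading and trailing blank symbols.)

Execution trace:
Initial: [r0]yxyxxxxy
Step 1: δ(r0, y) = (r1, y, R) → y[r1]xyxxxxy

No transition is defined for δ(r1, x). By convention the machine halts and rejects.

After 1 step, the tape (ignoring leading/trailing blanks) is: yxyxxxxy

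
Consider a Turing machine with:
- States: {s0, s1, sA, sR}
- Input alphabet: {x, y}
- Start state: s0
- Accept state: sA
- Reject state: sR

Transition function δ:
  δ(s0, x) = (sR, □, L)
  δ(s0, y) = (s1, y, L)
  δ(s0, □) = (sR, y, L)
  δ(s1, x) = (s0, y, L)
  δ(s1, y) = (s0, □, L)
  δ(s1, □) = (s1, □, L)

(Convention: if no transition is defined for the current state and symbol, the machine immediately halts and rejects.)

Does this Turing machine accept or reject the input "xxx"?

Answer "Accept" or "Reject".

Execution trace:
Initial: [s0]xxx
Step 1: δ(s0, x) = (sR, □, L) → [sR]□□xx

The machine reaches the reject state sR and halts.

Answer: Reject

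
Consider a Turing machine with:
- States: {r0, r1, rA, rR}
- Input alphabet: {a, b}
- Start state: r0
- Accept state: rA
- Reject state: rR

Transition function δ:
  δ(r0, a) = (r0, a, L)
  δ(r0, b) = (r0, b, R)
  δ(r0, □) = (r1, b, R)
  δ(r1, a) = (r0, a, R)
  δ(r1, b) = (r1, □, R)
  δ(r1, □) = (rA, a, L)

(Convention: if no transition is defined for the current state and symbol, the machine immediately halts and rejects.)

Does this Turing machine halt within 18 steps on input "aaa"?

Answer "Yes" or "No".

Execution trace:
Initial: [r0]aaa
Step 1: δ(r0, a) = (r0, a, L) → [r0]□aaa
Step 2: δ(r0, □) = (r1, b, R) → b[r1]aaa
Step 3: δ(r1, a) = (r0, a, R) → ba[r0]aa
Step 4: δ(r0, a) = (r0, a, L) → b[r0]aaa
Step 5: δ(r0, a) = (r0, a, L) → [r0]baaa
Step 6: δ(r0, b) = (r0, b, R) → b[r0]aaa
Step 7: δ(r0, a) = (r0, a, L) → [r0]baaa
Step 8: δ(r0, b) = (r0, b, R) → b[r0]aaa
Step 9: δ(r0, a) = (r0, a, L) → [r0]baaa
Step 10: δ(r0, b) = (r0, b, R) → b[r0]aaa
Step 11: δ(r0, a) = (r0, a, L) → [r0]baaa
Step 12: δ(r0, b) = (r0, b, R) → b[r0]aaa
Step 13: δ(r0, a) = (r0, a, L) → [r0]baaa
Step 14: δ(r0, b) = (r0, b, R) → b[r0]aaa
Step 15: δ(r0, a) = (r0, a, L) → [r0]baaa
Step 16: δ(r0, b) = (r0, b, R) → b[r0]aaa
Step 17: δ(r0, a) = (r0, a, L) → [r0]baaa
Step 18: δ(r0, b) = (r0, b, R) → b[r0]aaa

The machine has not reached a halting state after 18 steps.
The machine did not halt within the 18-step bound.

Answer: No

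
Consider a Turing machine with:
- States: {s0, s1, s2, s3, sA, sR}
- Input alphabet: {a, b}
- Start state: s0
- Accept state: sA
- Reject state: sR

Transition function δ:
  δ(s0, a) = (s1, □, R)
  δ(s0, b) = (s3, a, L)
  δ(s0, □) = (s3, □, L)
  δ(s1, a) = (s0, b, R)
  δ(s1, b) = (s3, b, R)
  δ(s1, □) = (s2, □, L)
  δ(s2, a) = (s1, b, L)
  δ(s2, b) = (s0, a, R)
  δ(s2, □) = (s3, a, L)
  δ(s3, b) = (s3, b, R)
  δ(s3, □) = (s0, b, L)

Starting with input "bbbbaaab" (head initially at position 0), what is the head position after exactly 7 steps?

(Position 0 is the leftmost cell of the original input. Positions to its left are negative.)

Execution trace (head position shown):
Step 0: [s0]bbbbaaab  (head at position 0)
Step 1: move left → [s3]□abbbaaab  (head at position -1)
Step 2: move left → [s0]□babbbaaab  (head at position -2)
Step 3: move left → [s3]□□babbbaaab  (head at position -3)
Step 4: move left → [s0]□b□babbbaaab  (head at position -4)
Step 5: move left → [s3]□□b□babbbaaab  (head at position -5)
Step 6: move left → [s0]□b□b□babbbaaab  (head at position -6)
Step 7: move left → [s3]□□b□b□babbbaaab  (head at position -7)

After 7 steps, the head is at position -7.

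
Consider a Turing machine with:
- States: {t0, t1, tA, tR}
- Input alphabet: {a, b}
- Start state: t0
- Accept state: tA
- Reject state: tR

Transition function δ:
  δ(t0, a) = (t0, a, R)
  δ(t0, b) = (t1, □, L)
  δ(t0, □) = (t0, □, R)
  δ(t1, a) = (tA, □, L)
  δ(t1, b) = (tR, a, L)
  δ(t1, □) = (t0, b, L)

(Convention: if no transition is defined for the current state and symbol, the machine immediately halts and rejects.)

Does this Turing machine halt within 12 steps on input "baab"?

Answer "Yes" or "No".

Execution trace:
Initial: [t0]baab
Step 1: δ(t0, b) = (t1, □, L) → [t1]□□aab
Step 2: δ(t1, □) = (t0, b, L) → [t0]□b□aab
Step 3: δ(t0, □) = (t0, □, R) → □[t0]b□aab
Step 4: δ(t0, b) = (t1, □, L) → [t1]□□□aab
Step 5: δ(t1, □) = (t0, b, L) → [t0]□b□□aab
Step 6: δ(t0, □) = (t0, □, R) → □[t0]b□□aab
Step 7: δ(t0, b) = (t1, □, L) → [t1]□□□□aab
Step 8: δ(t1, □) = (t0, b, L) → [t0]□b□□□aab
Step 9: δ(t0, □) = (t0, □, R) → □[t0]b□□□aab
Step 10: δ(t0, b) = (t1, □, L) → [t1]□□□□□aab
Step 11: δ(t1, □) = (t0, b, L) → [t0]□b□□□□aab
Step 12: δ(t0, □) = (t0, □, R) → □[t0]b□□□□aab

The machine has not reached a halting state after 12 steps.
The machine did not halt within the 12-step bound.

Answer: No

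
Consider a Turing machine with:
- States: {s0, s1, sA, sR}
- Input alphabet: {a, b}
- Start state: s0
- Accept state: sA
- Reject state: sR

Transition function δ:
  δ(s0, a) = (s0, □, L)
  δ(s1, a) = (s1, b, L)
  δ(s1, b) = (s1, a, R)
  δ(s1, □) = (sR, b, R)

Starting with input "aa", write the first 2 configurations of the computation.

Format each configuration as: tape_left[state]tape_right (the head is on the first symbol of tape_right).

Transitions applied:
Step 1: δ(s0, a) = (s0, □, L)

The first 2 configurations are:
[s0]aa ⊢ [s0]□□a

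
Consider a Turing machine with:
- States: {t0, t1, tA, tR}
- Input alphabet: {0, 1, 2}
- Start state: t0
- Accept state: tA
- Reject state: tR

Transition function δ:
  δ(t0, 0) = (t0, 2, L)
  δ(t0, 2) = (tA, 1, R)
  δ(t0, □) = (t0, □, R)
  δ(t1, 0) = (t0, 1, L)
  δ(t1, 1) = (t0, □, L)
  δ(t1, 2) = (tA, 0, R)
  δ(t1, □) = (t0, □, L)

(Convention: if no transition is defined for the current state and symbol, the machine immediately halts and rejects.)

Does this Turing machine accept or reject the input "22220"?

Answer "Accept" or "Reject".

Execution trace:
Initial: [t0]22220
Step 1: δ(t0, 2) = (tA, 1, R) → 1[tA]2220

The machine reaches the accept state tA and halts.

Answer: Accept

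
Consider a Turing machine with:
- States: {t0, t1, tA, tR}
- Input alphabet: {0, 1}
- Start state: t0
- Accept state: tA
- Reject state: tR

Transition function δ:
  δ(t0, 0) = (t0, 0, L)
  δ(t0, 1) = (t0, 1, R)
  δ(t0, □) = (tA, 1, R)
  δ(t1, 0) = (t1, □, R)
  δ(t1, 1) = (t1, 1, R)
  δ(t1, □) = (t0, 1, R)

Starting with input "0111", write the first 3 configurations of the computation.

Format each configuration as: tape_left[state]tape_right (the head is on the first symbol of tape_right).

Transitions applied:
Step 1: δ(t0, 0) = (t0, 0, L)
Step 2: δ(t0, □) = (tA, 1, R)

The first 3 configurations are:
[t0]0111 ⊢ [t0]□0111 ⊢ 1[tA]0111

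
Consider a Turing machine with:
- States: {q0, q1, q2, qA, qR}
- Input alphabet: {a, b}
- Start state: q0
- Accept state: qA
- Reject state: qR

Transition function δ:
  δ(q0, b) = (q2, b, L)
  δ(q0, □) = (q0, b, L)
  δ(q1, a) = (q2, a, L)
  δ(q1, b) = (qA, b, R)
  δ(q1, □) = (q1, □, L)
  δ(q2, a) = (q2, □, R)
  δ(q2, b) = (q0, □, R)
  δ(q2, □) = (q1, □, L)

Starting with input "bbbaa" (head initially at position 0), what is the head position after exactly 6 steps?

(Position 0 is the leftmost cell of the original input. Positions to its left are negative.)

Execution trace (head position shown):
Step 0: [q0]bbbaa  (head at position 0)
Step 1: move left → [q2]□bbbaa  (head at position -1)
Step 2: move left → [q1]□□bbbaa  (head at position -2)
Step 3: move left → [q1]□□□bbbaa  (head at position -3)
Step 4: move left → [q1]□□□□bbbaa  (head at position -4)
Step 5: move left → [q1]□□□□□bbbaa  (head at position -5)
Step 6: move left → [q1]□□□□□□bbbaa  (head at position -6)

After 6 steps, the head is at position -6.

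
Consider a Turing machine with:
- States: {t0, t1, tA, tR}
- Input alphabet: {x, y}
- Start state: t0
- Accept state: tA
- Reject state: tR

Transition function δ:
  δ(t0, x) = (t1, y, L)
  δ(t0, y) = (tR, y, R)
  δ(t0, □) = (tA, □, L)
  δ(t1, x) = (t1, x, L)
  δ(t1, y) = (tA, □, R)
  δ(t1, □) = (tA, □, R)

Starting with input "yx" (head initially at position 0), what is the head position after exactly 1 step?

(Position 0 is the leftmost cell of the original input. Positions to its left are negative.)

Execution trace (head position shown):
Step 0: [t0]yx  (head at position 0)
Step 1: move right → y[tR]x  (head at position 1)

After 1 step, the head is at position 1.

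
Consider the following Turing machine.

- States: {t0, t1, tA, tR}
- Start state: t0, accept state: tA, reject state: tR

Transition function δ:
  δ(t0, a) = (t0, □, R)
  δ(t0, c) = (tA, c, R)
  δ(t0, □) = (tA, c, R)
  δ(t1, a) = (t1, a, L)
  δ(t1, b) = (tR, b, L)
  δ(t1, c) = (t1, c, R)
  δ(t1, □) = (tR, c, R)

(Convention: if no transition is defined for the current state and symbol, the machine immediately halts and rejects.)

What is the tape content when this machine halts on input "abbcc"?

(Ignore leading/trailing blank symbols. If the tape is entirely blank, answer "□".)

Execution trace:
Initial: [t0]abbcc
Step 1: δ(t0, a) = (t0, □, R) → □[t0]bbcc

No transition is defined for δ(t0, b). By convention the machine halts and rejects.

Final tape (ignoring leading/trailing blanks): bbcc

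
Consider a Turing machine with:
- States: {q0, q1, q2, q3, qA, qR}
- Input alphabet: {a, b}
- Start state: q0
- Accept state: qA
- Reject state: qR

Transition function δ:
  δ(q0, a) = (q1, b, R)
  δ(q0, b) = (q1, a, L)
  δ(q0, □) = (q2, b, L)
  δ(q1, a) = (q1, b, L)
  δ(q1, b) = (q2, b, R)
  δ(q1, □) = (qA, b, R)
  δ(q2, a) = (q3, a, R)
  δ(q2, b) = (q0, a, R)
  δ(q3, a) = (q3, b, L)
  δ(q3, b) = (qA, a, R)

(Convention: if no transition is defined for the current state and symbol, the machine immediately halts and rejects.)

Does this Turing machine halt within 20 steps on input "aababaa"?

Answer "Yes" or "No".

Execution trace:
Initial: [q0]aababaa
Step 1: δ(q0, a) = (q1, b, R) → b[q1]ababaa
Step 2: δ(q1, a) = (q1, b, L) → [q1]bbbabaa
Step 3: δ(q1, b) = (q2, b, R) → b[q2]bbabaa
Step 4: δ(q2, b) = (q0, a, R) → ba[q0]babaa
Step 5: δ(q0, b) = (q1, a, L) → b[q1]aaabaa
Step 6: δ(q1, a) = (q1, b, L) → [q1]bbaabaa
Step 7: δ(q1, b) = (q2, b, R) → b[q2]baabaa
Step 8: δ(q2, b) = (q0, a, R) → ba[q0]aabaa
Step 9: δ(q0, a) = (q1, b, R) → bab[q1]abaa
Step 10: δ(q1, a) = (q1, b, L) → ba[q1]bbbaa
Step 11: δ(q1, b) = (q2, b, R) → bab[q2]bbaa
Step 12: δ(q2, b) = (q0, a, R) → baba[q0]baa
Step 13: δ(q0, b) = (q1, a, L) → bab[q1]aaaa
Step 14: δ(q1, a) = (q1, b, L) → ba[q1]bbaaa
Step 15: δ(q1, b) = (q2, b, R) → bab[q2]baaa
Step 16: δ(q2, b) = (q0, a, R) → baba[q0]aaa
Step 17: δ(q0, a) = (q1, b, R) → babab[q1]aa
Step 18: δ(q1, a) = (q1, b, L) → baba[q1]bba
Step 19: δ(q1, b) = (q2, b, R) → babab[q2]ba
Step 20: δ(q2, b) = (q0, a, R) → bababa[q0]a

The machine has not reached a halting state after 20 steps.
The machine did not halt within the 20-step bound.

Answer: No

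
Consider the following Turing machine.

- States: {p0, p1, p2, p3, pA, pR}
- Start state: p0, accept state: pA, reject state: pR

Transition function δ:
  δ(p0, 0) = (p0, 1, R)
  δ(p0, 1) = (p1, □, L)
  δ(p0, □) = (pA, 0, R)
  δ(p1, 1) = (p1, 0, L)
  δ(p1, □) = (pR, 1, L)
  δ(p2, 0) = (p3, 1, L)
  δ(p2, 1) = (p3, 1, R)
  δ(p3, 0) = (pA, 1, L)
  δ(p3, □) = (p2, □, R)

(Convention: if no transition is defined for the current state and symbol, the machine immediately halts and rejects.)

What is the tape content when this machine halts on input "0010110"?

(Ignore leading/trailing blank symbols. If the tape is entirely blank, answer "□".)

Execution trace:
Initial: [p0]0010110
Step 1: δ(p0, 0) = (p0, 1, R) → 1[p0]010110
Step 2: δ(p0, 0) = (p0, 1, R) → 11[p0]10110
Step 3: δ(p0, 1) = (p1, □, L) → 1[p1]1□0110
Step 4: δ(p1, 1) = (p1, 0, L) → [p1]10□0110
Step 5: δ(p1, 1) = (p1, 0, L) → [p1]□00□0110
Step 6: δ(p1, □) = (pR, 1, L) → [pR]□100□0110

The machine reaches the reject state pR and halts.

Final tape (ignoring leading/trailing blanks): 100□0110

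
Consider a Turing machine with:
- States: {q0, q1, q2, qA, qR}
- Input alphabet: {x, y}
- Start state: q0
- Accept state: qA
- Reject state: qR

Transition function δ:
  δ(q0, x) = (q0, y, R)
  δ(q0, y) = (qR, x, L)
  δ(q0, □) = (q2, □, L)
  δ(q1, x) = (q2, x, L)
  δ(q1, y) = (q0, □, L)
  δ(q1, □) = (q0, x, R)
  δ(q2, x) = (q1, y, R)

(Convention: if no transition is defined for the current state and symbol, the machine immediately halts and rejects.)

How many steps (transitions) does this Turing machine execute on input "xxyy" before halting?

Execution trace:
Initial: [q0]xxyy
Step 1: δ(q0, x) = (q0, y, R) → y[q0]xyy
Step 2: δ(q0, x) = (q0, y, R) → yy[q0]yy
Step 3: δ(q0, y) = (qR, x, L) → y[qR]yxy

The machine reaches the reject state qR and halts.

The machine executed 3 steps before halting.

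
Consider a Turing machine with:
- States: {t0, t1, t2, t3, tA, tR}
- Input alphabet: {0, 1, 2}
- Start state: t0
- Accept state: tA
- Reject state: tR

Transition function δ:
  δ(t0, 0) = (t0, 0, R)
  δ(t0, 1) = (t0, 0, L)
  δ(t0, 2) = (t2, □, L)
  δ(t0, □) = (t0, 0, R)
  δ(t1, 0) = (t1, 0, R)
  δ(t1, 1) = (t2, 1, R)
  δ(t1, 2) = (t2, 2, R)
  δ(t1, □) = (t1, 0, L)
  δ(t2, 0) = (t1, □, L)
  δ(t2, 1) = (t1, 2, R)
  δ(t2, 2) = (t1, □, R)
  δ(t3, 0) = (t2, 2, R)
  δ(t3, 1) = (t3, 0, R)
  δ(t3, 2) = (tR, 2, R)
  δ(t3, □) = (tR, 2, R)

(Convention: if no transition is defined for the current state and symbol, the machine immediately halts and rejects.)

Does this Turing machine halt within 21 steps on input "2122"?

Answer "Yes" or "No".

Execution trace:
Initial: [t0]2122
Step 1: δ(t0, 2) = (t2, □, L) → [t2]□□122

No transition is defined for δ(t2, □). By convention the machine halts and rejects.
The machine halted after 1 step (within the 21-step bound).

Answer: Yes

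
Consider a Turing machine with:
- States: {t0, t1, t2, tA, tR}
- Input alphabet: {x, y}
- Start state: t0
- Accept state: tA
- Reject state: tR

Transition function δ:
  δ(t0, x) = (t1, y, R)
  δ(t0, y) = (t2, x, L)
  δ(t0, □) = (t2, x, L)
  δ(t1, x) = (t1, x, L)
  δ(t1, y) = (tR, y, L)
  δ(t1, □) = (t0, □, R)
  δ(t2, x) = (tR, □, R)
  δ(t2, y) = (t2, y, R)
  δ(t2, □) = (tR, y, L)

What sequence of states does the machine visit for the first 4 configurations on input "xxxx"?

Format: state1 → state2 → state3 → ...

Execution trace:
Initial: [t0]xxxx
Step 1: δ(t0, x) = (t1, y, R) → y[t1]xxx
Step 2: δ(t1, x) = (t1, x, L) → [t1]yxxx
Step 3: δ(t1, y) = (tR, y, L) → [tR]□yxxx

The machine reaches the reject state tR and halts.

State sequence: t0 → t1 → t1 → tR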